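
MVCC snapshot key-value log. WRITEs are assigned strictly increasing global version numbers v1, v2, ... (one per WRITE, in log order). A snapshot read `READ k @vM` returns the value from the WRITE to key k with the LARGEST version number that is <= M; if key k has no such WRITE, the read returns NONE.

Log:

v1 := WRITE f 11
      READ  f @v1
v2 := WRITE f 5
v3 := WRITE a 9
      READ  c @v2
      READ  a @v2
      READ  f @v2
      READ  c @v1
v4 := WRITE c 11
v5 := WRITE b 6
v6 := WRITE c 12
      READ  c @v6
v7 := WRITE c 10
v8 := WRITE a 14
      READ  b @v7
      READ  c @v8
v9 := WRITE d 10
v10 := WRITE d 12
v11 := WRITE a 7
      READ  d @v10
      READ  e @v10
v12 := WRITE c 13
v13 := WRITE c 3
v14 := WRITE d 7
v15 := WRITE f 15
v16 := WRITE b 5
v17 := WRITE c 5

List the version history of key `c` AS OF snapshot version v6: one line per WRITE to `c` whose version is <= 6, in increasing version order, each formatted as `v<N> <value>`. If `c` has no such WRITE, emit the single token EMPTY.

Answer: v4 11
v6 12

Derivation:
Scan writes for key=c with version <= 6:
  v1 WRITE f 11 -> skip
  v2 WRITE f 5 -> skip
  v3 WRITE a 9 -> skip
  v4 WRITE c 11 -> keep
  v5 WRITE b 6 -> skip
  v6 WRITE c 12 -> keep
  v7 WRITE c 10 -> drop (> snap)
  v8 WRITE a 14 -> skip
  v9 WRITE d 10 -> skip
  v10 WRITE d 12 -> skip
  v11 WRITE a 7 -> skip
  v12 WRITE c 13 -> drop (> snap)
  v13 WRITE c 3 -> drop (> snap)
  v14 WRITE d 7 -> skip
  v15 WRITE f 15 -> skip
  v16 WRITE b 5 -> skip
  v17 WRITE c 5 -> drop (> snap)
Collected: [(4, 11), (6, 12)]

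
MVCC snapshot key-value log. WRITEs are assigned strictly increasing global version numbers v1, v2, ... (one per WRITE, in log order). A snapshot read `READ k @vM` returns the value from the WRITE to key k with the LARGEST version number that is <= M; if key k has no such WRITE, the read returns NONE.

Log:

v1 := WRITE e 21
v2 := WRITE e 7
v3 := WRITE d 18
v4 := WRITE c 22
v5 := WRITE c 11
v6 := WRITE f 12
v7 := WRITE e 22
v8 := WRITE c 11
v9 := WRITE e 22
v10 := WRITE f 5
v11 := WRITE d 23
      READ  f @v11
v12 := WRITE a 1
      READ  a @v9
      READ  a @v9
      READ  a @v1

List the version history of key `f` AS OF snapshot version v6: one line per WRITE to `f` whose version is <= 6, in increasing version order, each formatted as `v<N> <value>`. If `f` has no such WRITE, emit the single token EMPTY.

Answer: v6 12

Derivation:
Scan writes for key=f with version <= 6:
  v1 WRITE e 21 -> skip
  v2 WRITE e 7 -> skip
  v3 WRITE d 18 -> skip
  v4 WRITE c 22 -> skip
  v5 WRITE c 11 -> skip
  v6 WRITE f 12 -> keep
  v7 WRITE e 22 -> skip
  v8 WRITE c 11 -> skip
  v9 WRITE e 22 -> skip
  v10 WRITE f 5 -> drop (> snap)
  v11 WRITE d 23 -> skip
  v12 WRITE a 1 -> skip
Collected: [(6, 12)]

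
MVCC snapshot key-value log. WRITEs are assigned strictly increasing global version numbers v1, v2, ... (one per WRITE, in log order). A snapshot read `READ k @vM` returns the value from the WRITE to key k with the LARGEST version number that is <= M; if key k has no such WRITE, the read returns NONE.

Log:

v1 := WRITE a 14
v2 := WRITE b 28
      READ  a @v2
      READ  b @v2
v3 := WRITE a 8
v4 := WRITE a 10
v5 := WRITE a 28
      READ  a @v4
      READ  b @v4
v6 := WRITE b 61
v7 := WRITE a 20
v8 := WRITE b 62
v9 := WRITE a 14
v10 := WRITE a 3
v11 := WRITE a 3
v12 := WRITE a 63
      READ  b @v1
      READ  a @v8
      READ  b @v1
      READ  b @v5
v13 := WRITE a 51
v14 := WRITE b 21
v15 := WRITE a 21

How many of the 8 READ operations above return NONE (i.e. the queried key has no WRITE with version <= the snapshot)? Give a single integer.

v1: WRITE a=14  (a history now [(1, 14)])
v2: WRITE b=28  (b history now [(2, 28)])
READ a @v2: history=[(1, 14)] -> pick v1 -> 14
READ b @v2: history=[(2, 28)] -> pick v2 -> 28
v3: WRITE a=8  (a history now [(1, 14), (3, 8)])
v4: WRITE a=10  (a history now [(1, 14), (3, 8), (4, 10)])
v5: WRITE a=28  (a history now [(1, 14), (3, 8), (4, 10), (5, 28)])
READ a @v4: history=[(1, 14), (3, 8), (4, 10), (5, 28)] -> pick v4 -> 10
READ b @v4: history=[(2, 28)] -> pick v2 -> 28
v6: WRITE b=61  (b history now [(2, 28), (6, 61)])
v7: WRITE a=20  (a history now [(1, 14), (3, 8), (4, 10), (5, 28), (7, 20)])
v8: WRITE b=62  (b history now [(2, 28), (6, 61), (8, 62)])
v9: WRITE a=14  (a history now [(1, 14), (3, 8), (4, 10), (5, 28), (7, 20), (9, 14)])
v10: WRITE a=3  (a history now [(1, 14), (3, 8), (4, 10), (5, 28), (7, 20), (9, 14), (10, 3)])
v11: WRITE a=3  (a history now [(1, 14), (3, 8), (4, 10), (5, 28), (7, 20), (9, 14), (10, 3), (11, 3)])
v12: WRITE a=63  (a history now [(1, 14), (3, 8), (4, 10), (5, 28), (7, 20), (9, 14), (10, 3), (11, 3), (12, 63)])
READ b @v1: history=[(2, 28), (6, 61), (8, 62)] -> no version <= 1 -> NONE
READ a @v8: history=[(1, 14), (3, 8), (4, 10), (5, 28), (7, 20), (9, 14), (10, 3), (11, 3), (12, 63)] -> pick v7 -> 20
READ b @v1: history=[(2, 28), (6, 61), (8, 62)] -> no version <= 1 -> NONE
READ b @v5: history=[(2, 28), (6, 61), (8, 62)] -> pick v2 -> 28
v13: WRITE a=51  (a history now [(1, 14), (3, 8), (4, 10), (5, 28), (7, 20), (9, 14), (10, 3), (11, 3), (12, 63), (13, 51)])
v14: WRITE b=21  (b history now [(2, 28), (6, 61), (8, 62), (14, 21)])
v15: WRITE a=21  (a history now [(1, 14), (3, 8), (4, 10), (5, 28), (7, 20), (9, 14), (10, 3), (11, 3), (12, 63), (13, 51), (15, 21)])
Read results in order: ['14', '28', '10', '28', 'NONE', '20', 'NONE', '28']
NONE count = 2

Answer: 2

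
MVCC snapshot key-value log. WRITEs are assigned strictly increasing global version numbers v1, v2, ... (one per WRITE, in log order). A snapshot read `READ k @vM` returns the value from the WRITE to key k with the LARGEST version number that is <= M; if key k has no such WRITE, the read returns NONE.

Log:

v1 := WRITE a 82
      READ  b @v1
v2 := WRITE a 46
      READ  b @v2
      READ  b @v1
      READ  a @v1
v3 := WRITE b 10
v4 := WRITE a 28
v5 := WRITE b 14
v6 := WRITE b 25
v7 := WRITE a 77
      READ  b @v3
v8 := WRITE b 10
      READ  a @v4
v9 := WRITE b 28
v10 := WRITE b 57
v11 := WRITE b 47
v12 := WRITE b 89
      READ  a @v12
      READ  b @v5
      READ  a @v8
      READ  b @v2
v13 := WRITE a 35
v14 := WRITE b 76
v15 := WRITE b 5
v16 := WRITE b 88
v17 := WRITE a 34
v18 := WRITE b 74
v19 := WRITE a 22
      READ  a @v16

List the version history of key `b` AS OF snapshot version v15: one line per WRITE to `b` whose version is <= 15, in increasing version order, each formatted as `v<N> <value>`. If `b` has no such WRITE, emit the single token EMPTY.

Answer: v3 10
v5 14
v6 25
v8 10
v9 28
v10 57
v11 47
v12 89
v14 76
v15 5

Derivation:
Scan writes for key=b with version <= 15:
  v1 WRITE a 82 -> skip
  v2 WRITE a 46 -> skip
  v3 WRITE b 10 -> keep
  v4 WRITE a 28 -> skip
  v5 WRITE b 14 -> keep
  v6 WRITE b 25 -> keep
  v7 WRITE a 77 -> skip
  v8 WRITE b 10 -> keep
  v9 WRITE b 28 -> keep
  v10 WRITE b 57 -> keep
  v11 WRITE b 47 -> keep
  v12 WRITE b 89 -> keep
  v13 WRITE a 35 -> skip
  v14 WRITE b 76 -> keep
  v15 WRITE b 5 -> keep
  v16 WRITE b 88 -> drop (> snap)
  v17 WRITE a 34 -> skip
  v18 WRITE b 74 -> drop (> snap)
  v19 WRITE a 22 -> skip
Collected: [(3, 10), (5, 14), (6, 25), (8, 10), (9, 28), (10, 57), (11, 47), (12, 89), (14, 76), (15, 5)]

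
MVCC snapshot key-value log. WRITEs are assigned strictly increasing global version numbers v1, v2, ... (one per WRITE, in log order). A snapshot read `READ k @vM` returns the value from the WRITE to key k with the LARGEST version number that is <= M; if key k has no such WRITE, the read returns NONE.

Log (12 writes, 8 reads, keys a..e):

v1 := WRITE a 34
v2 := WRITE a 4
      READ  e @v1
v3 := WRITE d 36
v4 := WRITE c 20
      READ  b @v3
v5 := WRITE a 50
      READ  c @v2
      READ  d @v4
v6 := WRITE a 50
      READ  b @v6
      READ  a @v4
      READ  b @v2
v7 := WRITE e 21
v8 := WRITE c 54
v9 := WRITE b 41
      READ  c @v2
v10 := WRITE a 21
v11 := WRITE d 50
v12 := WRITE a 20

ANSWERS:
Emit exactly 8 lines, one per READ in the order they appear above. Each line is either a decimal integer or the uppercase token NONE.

v1: WRITE a=34  (a history now [(1, 34)])
v2: WRITE a=4  (a history now [(1, 34), (2, 4)])
READ e @v1: history=[] -> no version <= 1 -> NONE
v3: WRITE d=36  (d history now [(3, 36)])
v4: WRITE c=20  (c history now [(4, 20)])
READ b @v3: history=[] -> no version <= 3 -> NONE
v5: WRITE a=50  (a history now [(1, 34), (2, 4), (5, 50)])
READ c @v2: history=[(4, 20)] -> no version <= 2 -> NONE
READ d @v4: history=[(3, 36)] -> pick v3 -> 36
v6: WRITE a=50  (a history now [(1, 34), (2, 4), (5, 50), (6, 50)])
READ b @v6: history=[] -> no version <= 6 -> NONE
READ a @v4: history=[(1, 34), (2, 4), (5, 50), (6, 50)] -> pick v2 -> 4
READ b @v2: history=[] -> no version <= 2 -> NONE
v7: WRITE e=21  (e history now [(7, 21)])
v8: WRITE c=54  (c history now [(4, 20), (8, 54)])
v9: WRITE b=41  (b history now [(9, 41)])
READ c @v2: history=[(4, 20), (8, 54)] -> no version <= 2 -> NONE
v10: WRITE a=21  (a history now [(1, 34), (2, 4), (5, 50), (6, 50), (10, 21)])
v11: WRITE d=50  (d history now [(3, 36), (11, 50)])
v12: WRITE a=20  (a history now [(1, 34), (2, 4), (5, 50), (6, 50), (10, 21), (12, 20)])

Answer: NONE
NONE
NONE
36
NONE
4
NONE
NONE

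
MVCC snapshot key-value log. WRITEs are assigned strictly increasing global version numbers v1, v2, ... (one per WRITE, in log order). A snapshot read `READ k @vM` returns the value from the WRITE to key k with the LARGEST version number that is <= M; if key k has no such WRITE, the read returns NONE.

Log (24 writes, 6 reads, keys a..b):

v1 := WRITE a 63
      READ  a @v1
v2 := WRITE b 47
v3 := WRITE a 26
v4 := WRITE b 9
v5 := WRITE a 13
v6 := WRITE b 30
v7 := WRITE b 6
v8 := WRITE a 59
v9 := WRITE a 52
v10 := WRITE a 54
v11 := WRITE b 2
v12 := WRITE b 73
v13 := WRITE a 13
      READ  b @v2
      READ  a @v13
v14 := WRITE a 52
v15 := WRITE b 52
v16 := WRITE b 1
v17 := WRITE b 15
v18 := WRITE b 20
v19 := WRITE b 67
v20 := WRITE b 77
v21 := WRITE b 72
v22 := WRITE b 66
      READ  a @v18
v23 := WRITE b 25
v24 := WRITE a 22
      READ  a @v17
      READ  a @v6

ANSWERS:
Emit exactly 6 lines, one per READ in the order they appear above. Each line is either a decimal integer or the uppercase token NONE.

Answer: 63
47
13
52
52
13

Derivation:
v1: WRITE a=63  (a history now [(1, 63)])
READ a @v1: history=[(1, 63)] -> pick v1 -> 63
v2: WRITE b=47  (b history now [(2, 47)])
v3: WRITE a=26  (a history now [(1, 63), (3, 26)])
v4: WRITE b=9  (b history now [(2, 47), (4, 9)])
v5: WRITE a=13  (a history now [(1, 63), (3, 26), (5, 13)])
v6: WRITE b=30  (b history now [(2, 47), (4, 9), (6, 30)])
v7: WRITE b=6  (b history now [(2, 47), (4, 9), (6, 30), (7, 6)])
v8: WRITE a=59  (a history now [(1, 63), (3, 26), (5, 13), (8, 59)])
v9: WRITE a=52  (a history now [(1, 63), (3, 26), (5, 13), (8, 59), (9, 52)])
v10: WRITE a=54  (a history now [(1, 63), (3, 26), (5, 13), (8, 59), (9, 52), (10, 54)])
v11: WRITE b=2  (b history now [(2, 47), (4, 9), (6, 30), (7, 6), (11, 2)])
v12: WRITE b=73  (b history now [(2, 47), (4, 9), (6, 30), (7, 6), (11, 2), (12, 73)])
v13: WRITE a=13  (a history now [(1, 63), (3, 26), (5, 13), (8, 59), (9, 52), (10, 54), (13, 13)])
READ b @v2: history=[(2, 47), (4, 9), (6, 30), (7, 6), (11, 2), (12, 73)] -> pick v2 -> 47
READ a @v13: history=[(1, 63), (3, 26), (5, 13), (8, 59), (9, 52), (10, 54), (13, 13)] -> pick v13 -> 13
v14: WRITE a=52  (a history now [(1, 63), (3, 26), (5, 13), (8, 59), (9, 52), (10, 54), (13, 13), (14, 52)])
v15: WRITE b=52  (b history now [(2, 47), (4, 9), (6, 30), (7, 6), (11, 2), (12, 73), (15, 52)])
v16: WRITE b=1  (b history now [(2, 47), (4, 9), (6, 30), (7, 6), (11, 2), (12, 73), (15, 52), (16, 1)])
v17: WRITE b=15  (b history now [(2, 47), (4, 9), (6, 30), (7, 6), (11, 2), (12, 73), (15, 52), (16, 1), (17, 15)])
v18: WRITE b=20  (b history now [(2, 47), (4, 9), (6, 30), (7, 6), (11, 2), (12, 73), (15, 52), (16, 1), (17, 15), (18, 20)])
v19: WRITE b=67  (b history now [(2, 47), (4, 9), (6, 30), (7, 6), (11, 2), (12, 73), (15, 52), (16, 1), (17, 15), (18, 20), (19, 67)])
v20: WRITE b=77  (b history now [(2, 47), (4, 9), (6, 30), (7, 6), (11, 2), (12, 73), (15, 52), (16, 1), (17, 15), (18, 20), (19, 67), (20, 77)])
v21: WRITE b=72  (b history now [(2, 47), (4, 9), (6, 30), (7, 6), (11, 2), (12, 73), (15, 52), (16, 1), (17, 15), (18, 20), (19, 67), (20, 77), (21, 72)])
v22: WRITE b=66  (b history now [(2, 47), (4, 9), (6, 30), (7, 6), (11, 2), (12, 73), (15, 52), (16, 1), (17, 15), (18, 20), (19, 67), (20, 77), (21, 72), (22, 66)])
READ a @v18: history=[(1, 63), (3, 26), (5, 13), (8, 59), (9, 52), (10, 54), (13, 13), (14, 52)] -> pick v14 -> 52
v23: WRITE b=25  (b history now [(2, 47), (4, 9), (6, 30), (7, 6), (11, 2), (12, 73), (15, 52), (16, 1), (17, 15), (18, 20), (19, 67), (20, 77), (21, 72), (22, 66), (23, 25)])
v24: WRITE a=22  (a history now [(1, 63), (3, 26), (5, 13), (8, 59), (9, 52), (10, 54), (13, 13), (14, 52), (24, 22)])
READ a @v17: history=[(1, 63), (3, 26), (5, 13), (8, 59), (9, 52), (10, 54), (13, 13), (14, 52), (24, 22)] -> pick v14 -> 52
READ a @v6: history=[(1, 63), (3, 26), (5, 13), (8, 59), (9, 52), (10, 54), (13, 13), (14, 52), (24, 22)] -> pick v5 -> 13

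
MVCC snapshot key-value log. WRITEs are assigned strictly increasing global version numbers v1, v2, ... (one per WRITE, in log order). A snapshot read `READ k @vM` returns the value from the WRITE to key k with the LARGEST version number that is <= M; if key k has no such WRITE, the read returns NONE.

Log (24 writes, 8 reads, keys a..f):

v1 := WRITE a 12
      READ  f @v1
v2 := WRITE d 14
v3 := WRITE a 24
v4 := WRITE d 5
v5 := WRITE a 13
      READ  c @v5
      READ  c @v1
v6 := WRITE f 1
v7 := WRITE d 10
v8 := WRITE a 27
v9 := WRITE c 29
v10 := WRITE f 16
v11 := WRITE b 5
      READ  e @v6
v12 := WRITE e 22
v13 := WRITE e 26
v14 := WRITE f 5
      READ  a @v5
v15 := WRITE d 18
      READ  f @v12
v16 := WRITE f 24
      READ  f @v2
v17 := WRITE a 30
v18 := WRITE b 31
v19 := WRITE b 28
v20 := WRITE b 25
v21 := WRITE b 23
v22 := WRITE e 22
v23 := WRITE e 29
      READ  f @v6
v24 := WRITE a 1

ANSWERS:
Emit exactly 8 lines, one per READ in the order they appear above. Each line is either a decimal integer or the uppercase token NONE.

v1: WRITE a=12  (a history now [(1, 12)])
READ f @v1: history=[] -> no version <= 1 -> NONE
v2: WRITE d=14  (d history now [(2, 14)])
v3: WRITE a=24  (a history now [(1, 12), (3, 24)])
v4: WRITE d=5  (d history now [(2, 14), (4, 5)])
v5: WRITE a=13  (a history now [(1, 12), (3, 24), (5, 13)])
READ c @v5: history=[] -> no version <= 5 -> NONE
READ c @v1: history=[] -> no version <= 1 -> NONE
v6: WRITE f=1  (f history now [(6, 1)])
v7: WRITE d=10  (d history now [(2, 14), (4, 5), (7, 10)])
v8: WRITE a=27  (a history now [(1, 12), (3, 24), (5, 13), (8, 27)])
v9: WRITE c=29  (c history now [(9, 29)])
v10: WRITE f=16  (f history now [(6, 1), (10, 16)])
v11: WRITE b=5  (b history now [(11, 5)])
READ e @v6: history=[] -> no version <= 6 -> NONE
v12: WRITE e=22  (e history now [(12, 22)])
v13: WRITE e=26  (e history now [(12, 22), (13, 26)])
v14: WRITE f=5  (f history now [(6, 1), (10, 16), (14, 5)])
READ a @v5: history=[(1, 12), (3, 24), (5, 13), (8, 27)] -> pick v5 -> 13
v15: WRITE d=18  (d history now [(2, 14), (4, 5), (7, 10), (15, 18)])
READ f @v12: history=[(6, 1), (10, 16), (14, 5)] -> pick v10 -> 16
v16: WRITE f=24  (f history now [(6, 1), (10, 16), (14, 5), (16, 24)])
READ f @v2: history=[(6, 1), (10, 16), (14, 5), (16, 24)] -> no version <= 2 -> NONE
v17: WRITE a=30  (a history now [(1, 12), (3, 24), (5, 13), (8, 27), (17, 30)])
v18: WRITE b=31  (b history now [(11, 5), (18, 31)])
v19: WRITE b=28  (b history now [(11, 5), (18, 31), (19, 28)])
v20: WRITE b=25  (b history now [(11, 5), (18, 31), (19, 28), (20, 25)])
v21: WRITE b=23  (b history now [(11, 5), (18, 31), (19, 28), (20, 25), (21, 23)])
v22: WRITE e=22  (e history now [(12, 22), (13, 26), (22, 22)])
v23: WRITE e=29  (e history now [(12, 22), (13, 26), (22, 22), (23, 29)])
READ f @v6: history=[(6, 1), (10, 16), (14, 5), (16, 24)] -> pick v6 -> 1
v24: WRITE a=1  (a history now [(1, 12), (3, 24), (5, 13), (8, 27), (17, 30), (24, 1)])

Answer: NONE
NONE
NONE
NONE
13
16
NONE
1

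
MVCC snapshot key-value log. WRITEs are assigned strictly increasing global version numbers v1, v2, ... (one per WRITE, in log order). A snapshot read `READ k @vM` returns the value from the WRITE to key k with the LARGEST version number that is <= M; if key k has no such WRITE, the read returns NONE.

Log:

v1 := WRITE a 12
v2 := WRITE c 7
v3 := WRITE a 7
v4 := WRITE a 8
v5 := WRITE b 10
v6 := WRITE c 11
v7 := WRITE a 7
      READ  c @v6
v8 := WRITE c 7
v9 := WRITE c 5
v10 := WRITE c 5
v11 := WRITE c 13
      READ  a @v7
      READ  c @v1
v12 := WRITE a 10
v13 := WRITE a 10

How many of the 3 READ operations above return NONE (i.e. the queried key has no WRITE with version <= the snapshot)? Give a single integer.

v1: WRITE a=12  (a history now [(1, 12)])
v2: WRITE c=7  (c history now [(2, 7)])
v3: WRITE a=7  (a history now [(1, 12), (3, 7)])
v4: WRITE a=8  (a history now [(1, 12), (3, 7), (4, 8)])
v5: WRITE b=10  (b history now [(5, 10)])
v6: WRITE c=11  (c history now [(2, 7), (6, 11)])
v7: WRITE a=7  (a history now [(1, 12), (3, 7), (4, 8), (7, 7)])
READ c @v6: history=[(2, 7), (6, 11)] -> pick v6 -> 11
v8: WRITE c=7  (c history now [(2, 7), (6, 11), (8, 7)])
v9: WRITE c=5  (c history now [(2, 7), (6, 11), (8, 7), (9, 5)])
v10: WRITE c=5  (c history now [(2, 7), (6, 11), (8, 7), (9, 5), (10, 5)])
v11: WRITE c=13  (c history now [(2, 7), (6, 11), (8, 7), (9, 5), (10, 5), (11, 13)])
READ a @v7: history=[(1, 12), (3, 7), (4, 8), (7, 7)] -> pick v7 -> 7
READ c @v1: history=[(2, 7), (6, 11), (8, 7), (9, 5), (10, 5), (11, 13)] -> no version <= 1 -> NONE
v12: WRITE a=10  (a history now [(1, 12), (3, 7), (4, 8), (7, 7), (12, 10)])
v13: WRITE a=10  (a history now [(1, 12), (3, 7), (4, 8), (7, 7), (12, 10), (13, 10)])
Read results in order: ['11', '7', 'NONE']
NONE count = 1

Answer: 1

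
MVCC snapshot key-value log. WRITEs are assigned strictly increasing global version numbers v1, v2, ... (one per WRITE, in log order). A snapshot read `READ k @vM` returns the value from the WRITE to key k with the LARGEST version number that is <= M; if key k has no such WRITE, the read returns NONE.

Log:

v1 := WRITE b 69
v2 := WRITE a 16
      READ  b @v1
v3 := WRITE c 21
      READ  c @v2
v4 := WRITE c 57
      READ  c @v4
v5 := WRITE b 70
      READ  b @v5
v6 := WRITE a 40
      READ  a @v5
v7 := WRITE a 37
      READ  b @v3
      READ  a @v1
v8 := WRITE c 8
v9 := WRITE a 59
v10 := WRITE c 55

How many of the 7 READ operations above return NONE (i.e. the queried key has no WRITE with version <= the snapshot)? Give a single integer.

v1: WRITE b=69  (b history now [(1, 69)])
v2: WRITE a=16  (a history now [(2, 16)])
READ b @v1: history=[(1, 69)] -> pick v1 -> 69
v3: WRITE c=21  (c history now [(3, 21)])
READ c @v2: history=[(3, 21)] -> no version <= 2 -> NONE
v4: WRITE c=57  (c history now [(3, 21), (4, 57)])
READ c @v4: history=[(3, 21), (4, 57)] -> pick v4 -> 57
v5: WRITE b=70  (b history now [(1, 69), (5, 70)])
READ b @v5: history=[(1, 69), (5, 70)] -> pick v5 -> 70
v6: WRITE a=40  (a history now [(2, 16), (6, 40)])
READ a @v5: history=[(2, 16), (6, 40)] -> pick v2 -> 16
v7: WRITE a=37  (a history now [(2, 16), (6, 40), (7, 37)])
READ b @v3: history=[(1, 69), (5, 70)] -> pick v1 -> 69
READ a @v1: history=[(2, 16), (6, 40), (7, 37)] -> no version <= 1 -> NONE
v8: WRITE c=8  (c history now [(3, 21), (4, 57), (8, 8)])
v9: WRITE a=59  (a history now [(2, 16), (6, 40), (7, 37), (9, 59)])
v10: WRITE c=55  (c history now [(3, 21), (4, 57), (8, 8), (10, 55)])
Read results in order: ['69', 'NONE', '57', '70', '16', '69', 'NONE']
NONE count = 2

Answer: 2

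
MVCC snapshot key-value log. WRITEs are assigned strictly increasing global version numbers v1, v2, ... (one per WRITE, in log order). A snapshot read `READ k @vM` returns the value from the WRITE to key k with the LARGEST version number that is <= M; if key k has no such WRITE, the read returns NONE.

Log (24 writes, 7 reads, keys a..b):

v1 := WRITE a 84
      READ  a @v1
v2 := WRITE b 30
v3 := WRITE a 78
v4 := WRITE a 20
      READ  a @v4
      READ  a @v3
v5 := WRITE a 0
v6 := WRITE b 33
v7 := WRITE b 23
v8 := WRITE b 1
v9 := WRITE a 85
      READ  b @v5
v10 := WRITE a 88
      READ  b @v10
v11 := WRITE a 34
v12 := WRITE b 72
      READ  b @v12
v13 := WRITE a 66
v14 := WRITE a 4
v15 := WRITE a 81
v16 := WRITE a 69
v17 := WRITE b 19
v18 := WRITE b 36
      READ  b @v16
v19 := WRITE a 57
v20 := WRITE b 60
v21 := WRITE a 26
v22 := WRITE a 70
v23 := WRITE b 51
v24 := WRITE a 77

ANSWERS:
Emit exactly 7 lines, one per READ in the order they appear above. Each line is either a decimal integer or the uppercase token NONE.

Answer: 84
20
78
30
1
72
72

Derivation:
v1: WRITE a=84  (a history now [(1, 84)])
READ a @v1: history=[(1, 84)] -> pick v1 -> 84
v2: WRITE b=30  (b history now [(2, 30)])
v3: WRITE a=78  (a history now [(1, 84), (3, 78)])
v4: WRITE a=20  (a history now [(1, 84), (3, 78), (4, 20)])
READ a @v4: history=[(1, 84), (3, 78), (4, 20)] -> pick v4 -> 20
READ a @v3: history=[(1, 84), (3, 78), (4, 20)] -> pick v3 -> 78
v5: WRITE a=0  (a history now [(1, 84), (3, 78), (4, 20), (5, 0)])
v6: WRITE b=33  (b history now [(2, 30), (6, 33)])
v7: WRITE b=23  (b history now [(2, 30), (6, 33), (7, 23)])
v8: WRITE b=1  (b history now [(2, 30), (6, 33), (7, 23), (8, 1)])
v9: WRITE a=85  (a history now [(1, 84), (3, 78), (4, 20), (5, 0), (9, 85)])
READ b @v5: history=[(2, 30), (6, 33), (7, 23), (8, 1)] -> pick v2 -> 30
v10: WRITE a=88  (a history now [(1, 84), (3, 78), (4, 20), (5, 0), (9, 85), (10, 88)])
READ b @v10: history=[(2, 30), (6, 33), (7, 23), (8, 1)] -> pick v8 -> 1
v11: WRITE a=34  (a history now [(1, 84), (3, 78), (4, 20), (5, 0), (9, 85), (10, 88), (11, 34)])
v12: WRITE b=72  (b history now [(2, 30), (6, 33), (7, 23), (8, 1), (12, 72)])
READ b @v12: history=[(2, 30), (6, 33), (7, 23), (8, 1), (12, 72)] -> pick v12 -> 72
v13: WRITE a=66  (a history now [(1, 84), (3, 78), (4, 20), (5, 0), (9, 85), (10, 88), (11, 34), (13, 66)])
v14: WRITE a=4  (a history now [(1, 84), (3, 78), (4, 20), (5, 0), (9, 85), (10, 88), (11, 34), (13, 66), (14, 4)])
v15: WRITE a=81  (a history now [(1, 84), (3, 78), (4, 20), (5, 0), (9, 85), (10, 88), (11, 34), (13, 66), (14, 4), (15, 81)])
v16: WRITE a=69  (a history now [(1, 84), (3, 78), (4, 20), (5, 0), (9, 85), (10, 88), (11, 34), (13, 66), (14, 4), (15, 81), (16, 69)])
v17: WRITE b=19  (b history now [(2, 30), (6, 33), (7, 23), (8, 1), (12, 72), (17, 19)])
v18: WRITE b=36  (b history now [(2, 30), (6, 33), (7, 23), (8, 1), (12, 72), (17, 19), (18, 36)])
READ b @v16: history=[(2, 30), (6, 33), (7, 23), (8, 1), (12, 72), (17, 19), (18, 36)] -> pick v12 -> 72
v19: WRITE a=57  (a history now [(1, 84), (3, 78), (4, 20), (5, 0), (9, 85), (10, 88), (11, 34), (13, 66), (14, 4), (15, 81), (16, 69), (19, 57)])
v20: WRITE b=60  (b history now [(2, 30), (6, 33), (7, 23), (8, 1), (12, 72), (17, 19), (18, 36), (20, 60)])
v21: WRITE a=26  (a history now [(1, 84), (3, 78), (4, 20), (5, 0), (9, 85), (10, 88), (11, 34), (13, 66), (14, 4), (15, 81), (16, 69), (19, 57), (21, 26)])
v22: WRITE a=70  (a history now [(1, 84), (3, 78), (4, 20), (5, 0), (9, 85), (10, 88), (11, 34), (13, 66), (14, 4), (15, 81), (16, 69), (19, 57), (21, 26), (22, 70)])
v23: WRITE b=51  (b history now [(2, 30), (6, 33), (7, 23), (8, 1), (12, 72), (17, 19), (18, 36), (20, 60), (23, 51)])
v24: WRITE a=77  (a history now [(1, 84), (3, 78), (4, 20), (5, 0), (9, 85), (10, 88), (11, 34), (13, 66), (14, 4), (15, 81), (16, 69), (19, 57), (21, 26), (22, 70), (24, 77)])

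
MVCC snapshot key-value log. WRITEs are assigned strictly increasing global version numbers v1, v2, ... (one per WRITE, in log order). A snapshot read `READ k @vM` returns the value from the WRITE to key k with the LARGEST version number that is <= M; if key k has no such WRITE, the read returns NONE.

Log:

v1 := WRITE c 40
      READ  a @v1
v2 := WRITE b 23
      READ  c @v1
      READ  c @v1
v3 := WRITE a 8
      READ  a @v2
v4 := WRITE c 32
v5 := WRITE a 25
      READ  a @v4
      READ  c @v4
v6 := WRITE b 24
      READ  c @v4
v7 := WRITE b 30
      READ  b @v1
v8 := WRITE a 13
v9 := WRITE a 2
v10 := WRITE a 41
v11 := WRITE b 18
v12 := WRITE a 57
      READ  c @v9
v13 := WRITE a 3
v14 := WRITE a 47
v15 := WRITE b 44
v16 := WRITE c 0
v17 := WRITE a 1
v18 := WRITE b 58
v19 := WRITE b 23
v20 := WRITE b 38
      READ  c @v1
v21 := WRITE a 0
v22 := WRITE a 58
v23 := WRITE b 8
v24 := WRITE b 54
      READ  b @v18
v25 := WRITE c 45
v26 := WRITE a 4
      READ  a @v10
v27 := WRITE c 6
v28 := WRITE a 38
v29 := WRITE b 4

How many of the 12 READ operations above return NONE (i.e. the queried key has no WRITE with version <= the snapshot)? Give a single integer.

Answer: 3

Derivation:
v1: WRITE c=40  (c history now [(1, 40)])
READ a @v1: history=[] -> no version <= 1 -> NONE
v2: WRITE b=23  (b history now [(2, 23)])
READ c @v1: history=[(1, 40)] -> pick v1 -> 40
READ c @v1: history=[(1, 40)] -> pick v1 -> 40
v3: WRITE a=8  (a history now [(3, 8)])
READ a @v2: history=[(3, 8)] -> no version <= 2 -> NONE
v4: WRITE c=32  (c history now [(1, 40), (4, 32)])
v5: WRITE a=25  (a history now [(3, 8), (5, 25)])
READ a @v4: history=[(3, 8), (5, 25)] -> pick v3 -> 8
READ c @v4: history=[(1, 40), (4, 32)] -> pick v4 -> 32
v6: WRITE b=24  (b history now [(2, 23), (6, 24)])
READ c @v4: history=[(1, 40), (4, 32)] -> pick v4 -> 32
v7: WRITE b=30  (b history now [(2, 23), (6, 24), (7, 30)])
READ b @v1: history=[(2, 23), (6, 24), (7, 30)] -> no version <= 1 -> NONE
v8: WRITE a=13  (a history now [(3, 8), (5, 25), (8, 13)])
v9: WRITE a=2  (a history now [(3, 8), (5, 25), (8, 13), (9, 2)])
v10: WRITE a=41  (a history now [(3, 8), (5, 25), (8, 13), (9, 2), (10, 41)])
v11: WRITE b=18  (b history now [(2, 23), (6, 24), (7, 30), (11, 18)])
v12: WRITE a=57  (a history now [(3, 8), (5, 25), (8, 13), (9, 2), (10, 41), (12, 57)])
READ c @v9: history=[(1, 40), (4, 32)] -> pick v4 -> 32
v13: WRITE a=3  (a history now [(3, 8), (5, 25), (8, 13), (9, 2), (10, 41), (12, 57), (13, 3)])
v14: WRITE a=47  (a history now [(3, 8), (5, 25), (8, 13), (9, 2), (10, 41), (12, 57), (13, 3), (14, 47)])
v15: WRITE b=44  (b history now [(2, 23), (6, 24), (7, 30), (11, 18), (15, 44)])
v16: WRITE c=0  (c history now [(1, 40), (4, 32), (16, 0)])
v17: WRITE a=1  (a history now [(3, 8), (5, 25), (8, 13), (9, 2), (10, 41), (12, 57), (13, 3), (14, 47), (17, 1)])
v18: WRITE b=58  (b history now [(2, 23), (6, 24), (7, 30), (11, 18), (15, 44), (18, 58)])
v19: WRITE b=23  (b history now [(2, 23), (6, 24), (7, 30), (11, 18), (15, 44), (18, 58), (19, 23)])
v20: WRITE b=38  (b history now [(2, 23), (6, 24), (7, 30), (11, 18), (15, 44), (18, 58), (19, 23), (20, 38)])
READ c @v1: history=[(1, 40), (4, 32), (16, 0)] -> pick v1 -> 40
v21: WRITE a=0  (a history now [(3, 8), (5, 25), (8, 13), (9, 2), (10, 41), (12, 57), (13, 3), (14, 47), (17, 1), (21, 0)])
v22: WRITE a=58  (a history now [(3, 8), (5, 25), (8, 13), (9, 2), (10, 41), (12, 57), (13, 3), (14, 47), (17, 1), (21, 0), (22, 58)])
v23: WRITE b=8  (b history now [(2, 23), (6, 24), (7, 30), (11, 18), (15, 44), (18, 58), (19, 23), (20, 38), (23, 8)])
v24: WRITE b=54  (b history now [(2, 23), (6, 24), (7, 30), (11, 18), (15, 44), (18, 58), (19, 23), (20, 38), (23, 8), (24, 54)])
READ b @v18: history=[(2, 23), (6, 24), (7, 30), (11, 18), (15, 44), (18, 58), (19, 23), (20, 38), (23, 8), (24, 54)] -> pick v18 -> 58
v25: WRITE c=45  (c history now [(1, 40), (4, 32), (16, 0), (25, 45)])
v26: WRITE a=4  (a history now [(3, 8), (5, 25), (8, 13), (9, 2), (10, 41), (12, 57), (13, 3), (14, 47), (17, 1), (21, 0), (22, 58), (26, 4)])
READ a @v10: history=[(3, 8), (5, 25), (8, 13), (9, 2), (10, 41), (12, 57), (13, 3), (14, 47), (17, 1), (21, 0), (22, 58), (26, 4)] -> pick v10 -> 41
v27: WRITE c=6  (c history now [(1, 40), (4, 32), (16, 0), (25, 45), (27, 6)])
v28: WRITE a=38  (a history now [(3, 8), (5, 25), (8, 13), (9, 2), (10, 41), (12, 57), (13, 3), (14, 47), (17, 1), (21, 0), (22, 58), (26, 4), (28, 38)])
v29: WRITE b=4  (b history now [(2, 23), (6, 24), (7, 30), (11, 18), (15, 44), (18, 58), (19, 23), (20, 38), (23, 8), (24, 54), (29, 4)])
Read results in order: ['NONE', '40', '40', 'NONE', '8', '32', '32', 'NONE', '32', '40', '58', '41']
NONE count = 3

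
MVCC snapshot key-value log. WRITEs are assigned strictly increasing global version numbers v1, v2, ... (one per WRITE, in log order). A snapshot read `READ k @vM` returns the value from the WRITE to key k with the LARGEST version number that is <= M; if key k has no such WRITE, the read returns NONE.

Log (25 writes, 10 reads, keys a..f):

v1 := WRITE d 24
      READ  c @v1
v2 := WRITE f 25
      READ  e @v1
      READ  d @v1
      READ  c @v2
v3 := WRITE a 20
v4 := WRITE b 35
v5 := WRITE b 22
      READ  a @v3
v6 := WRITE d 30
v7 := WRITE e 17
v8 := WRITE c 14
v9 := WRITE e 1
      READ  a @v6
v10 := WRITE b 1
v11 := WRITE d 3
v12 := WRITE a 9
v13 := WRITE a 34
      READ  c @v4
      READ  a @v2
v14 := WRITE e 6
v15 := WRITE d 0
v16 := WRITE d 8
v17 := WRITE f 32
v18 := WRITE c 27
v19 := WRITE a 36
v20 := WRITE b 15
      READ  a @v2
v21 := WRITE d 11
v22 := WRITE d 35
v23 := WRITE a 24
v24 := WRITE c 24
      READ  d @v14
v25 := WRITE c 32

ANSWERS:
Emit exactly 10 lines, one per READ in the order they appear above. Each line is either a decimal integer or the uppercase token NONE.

Answer: NONE
NONE
24
NONE
20
20
NONE
NONE
NONE
3

Derivation:
v1: WRITE d=24  (d history now [(1, 24)])
READ c @v1: history=[] -> no version <= 1 -> NONE
v2: WRITE f=25  (f history now [(2, 25)])
READ e @v1: history=[] -> no version <= 1 -> NONE
READ d @v1: history=[(1, 24)] -> pick v1 -> 24
READ c @v2: history=[] -> no version <= 2 -> NONE
v3: WRITE a=20  (a history now [(3, 20)])
v4: WRITE b=35  (b history now [(4, 35)])
v5: WRITE b=22  (b history now [(4, 35), (5, 22)])
READ a @v3: history=[(3, 20)] -> pick v3 -> 20
v6: WRITE d=30  (d history now [(1, 24), (6, 30)])
v7: WRITE e=17  (e history now [(7, 17)])
v8: WRITE c=14  (c history now [(8, 14)])
v9: WRITE e=1  (e history now [(7, 17), (9, 1)])
READ a @v6: history=[(3, 20)] -> pick v3 -> 20
v10: WRITE b=1  (b history now [(4, 35), (5, 22), (10, 1)])
v11: WRITE d=3  (d history now [(1, 24), (6, 30), (11, 3)])
v12: WRITE a=9  (a history now [(3, 20), (12, 9)])
v13: WRITE a=34  (a history now [(3, 20), (12, 9), (13, 34)])
READ c @v4: history=[(8, 14)] -> no version <= 4 -> NONE
READ a @v2: history=[(3, 20), (12, 9), (13, 34)] -> no version <= 2 -> NONE
v14: WRITE e=6  (e history now [(7, 17), (9, 1), (14, 6)])
v15: WRITE d=0  (d history now [(1, 24), (6, 30), (11, 3), (15, 0)])
v16: WRITE d=8  (d history now [(1, 24), (6, 30), (11, 3), (15, 0), (16, 8)])
v17: WRITE f=32  (f history now [(2, 25), (17, 32)])
v18: WRITE c=27  (c history now [(8, 14), (18, 27)])
v19: WRITE a=36  (a history now [(3, 20), (12, 9), (13, 34), (19, 36)])
v20: WRITE b=15  (b history now [(4, 35), (5, 22), (10, 1), (20, 15)])
READ a @v2: history=[(3, 20), (12, 9), (13, 34), (19, 36)] -> no version <= 2 -> NONE
v21: WRITE d=11  (d history now [(1, 24), (6, 30), (11, 3), (15, 0), (16, 8), (21, 11)])
v22: WRITE d=35  (d history now [(1, 24), (6, 30), (11, 3), (15, 0), (16, 8), (21, 11), (22, 35)])
v23: WRITE a=24  (a history now [(3, 20), (12, 9), (13, 34), (19, 36), (23, 24)])
v24: WRITE c=24  (c history now [(8, 14), (18, 27), (24, 24)])
READ d @v14: history=[(1, 24), (6, 30), (11, 3), (15, 0), (16, 8), (21, 11), (22, 35)] -> pick v11 -> 3
v25: WRITE c=32  (c history now [(8, 14), (18, 27), (24, 24), (25, 32)])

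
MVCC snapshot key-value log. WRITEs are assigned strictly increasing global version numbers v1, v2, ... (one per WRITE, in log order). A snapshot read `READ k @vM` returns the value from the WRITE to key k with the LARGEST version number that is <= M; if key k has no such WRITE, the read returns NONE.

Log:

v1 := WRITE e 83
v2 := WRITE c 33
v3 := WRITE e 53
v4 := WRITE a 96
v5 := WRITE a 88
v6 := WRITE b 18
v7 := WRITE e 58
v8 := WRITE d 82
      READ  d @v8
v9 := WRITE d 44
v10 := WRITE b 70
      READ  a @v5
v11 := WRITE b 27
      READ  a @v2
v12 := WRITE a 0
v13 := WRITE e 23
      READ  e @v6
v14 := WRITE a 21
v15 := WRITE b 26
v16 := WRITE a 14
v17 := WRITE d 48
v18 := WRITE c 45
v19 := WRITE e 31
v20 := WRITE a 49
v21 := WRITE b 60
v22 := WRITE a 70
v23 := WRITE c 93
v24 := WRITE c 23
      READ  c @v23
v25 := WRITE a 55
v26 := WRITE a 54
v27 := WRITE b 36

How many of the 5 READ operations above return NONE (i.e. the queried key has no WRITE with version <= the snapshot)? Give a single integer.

v1: WRITE e=83  (e history now [(1, 83)])
v2: WRITE c=33  (c history now [(2, 33)])
v3: WRITE e=53  (e history now [(1, 83), (3, 53)])
v4: WRITE a=96  (a history now [(4, 96)])
v5: WRITE a=88  (a history now [(4, 96), (5, 88)])
v6: WRITE b=18  (b history now [(6, 18)])
v7: WRITE e=58  (e history now [(1, 83), (3, 53), (7, 58)])
v8: WRITE d=82  (d history now [(8, 82)])
READ d @v8: history=[(8, 82)] -> pick v8 -> 82
v9: WRITE d=44  (d history now [(8, 82), (9, 44)])
v10: WRITE b=70  (b history now [(6, 18), (10, 70)])
READ a @v5: history=[(4, 96), (5, 88)] -> pick v5 -> 88
v11: WRITE b=27  (b history now [(6, 18), (10, 70), (11, 27)])
READ a @v2: history=[(4, 96), (5, 88)] -> no version <= 2 -> NONE
v12: WRITE a=0  (a history now [(4, 96), (5, 88), (12, 0)])
v13: WRITE e=23  (e history now [(1, 83), (3, 53), (7, 58), (13, 23)])
READ e @v6: history=[(1, 83), (3, 53), (7, 58), (13, 23)] -> pick v3 -> 53
v14: WRITE a=21  (a history now [(4, 96), (5, 88), (12, 0), (14, 21)])
v15: WRITE b=26  (b history now [(6, 18), (10, 70), (11, 27), (15, 26)])
v16: WRITE a=14  (a history now [(4, 96), (5, 88), (12, 0), (14, 21), (16, 14)])
v17: WRITE d=48  (d history now [(8, 82), (9, 44), (17, 48)])
v18: WRITE c=45  (c history now [(2, 33), (18, 45)])
v19: WRITE e=31  (e history now [(1, 83), (3, 53), (7, 58), (13, 23), (19, 31)])
v20: WRITE a=49  (a history now [(4, 96), (5, 88), (12, 0), (14, 21), (16, 14), (20, 49)])
v21: WRITE b=60  (b history now [(6, 18), (10, 70), (11, 27), (15, 26), (21, 60)])
v22: WRITE a=70  (a history now [(4, 96), (5, 88), (12, 0), (14, 21), (16, 14), (20, 49), (22, 70)])
v23: WRITE c=93  (c history now [(2, 33), (18, 45), (23, 93)])
v24: WRITE c=23  (c history now [(2, 33), (18, 45), (23, 93), (24, 23)])
READ c @v23: history=[(2, 33), (18, 45), (23, 93), (24, 23)] -> pick v23 -> 93
v25: WRITE a=55  (a history now [(4, 96), (5, 88), (12, 0), (14, 21), (16, 14), (20, 49), (22, 70), (25, 55)])
v26: WRITE a=54  (a history now [(4, 96), (5, 88), (12, 0), (14, 21), (16, 14), (20, 49), (22, 70), (25, 55), (26, 54)])
v27: WRITE b=36  (b history now [(6, 18), (10, 70), (11, 27), (15, 26), (21, 60), (27, 36)])
Read results in order: ['82', '88', 'NONE', '53', '93']
NONE count = 1

Answer: 1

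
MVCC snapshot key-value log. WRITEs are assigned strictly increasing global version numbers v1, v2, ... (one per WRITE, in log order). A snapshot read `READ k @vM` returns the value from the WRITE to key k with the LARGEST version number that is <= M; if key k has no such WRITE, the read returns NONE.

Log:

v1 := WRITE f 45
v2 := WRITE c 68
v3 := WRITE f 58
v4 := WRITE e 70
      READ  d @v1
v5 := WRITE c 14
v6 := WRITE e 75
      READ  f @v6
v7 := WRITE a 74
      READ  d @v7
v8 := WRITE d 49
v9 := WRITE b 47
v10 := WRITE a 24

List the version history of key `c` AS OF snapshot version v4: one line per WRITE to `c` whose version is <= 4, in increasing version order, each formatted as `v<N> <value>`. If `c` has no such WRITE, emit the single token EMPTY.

Scan writes for key=c with version <= 4:
  v1 WRITE f 45 -> skip
  v2 WRITE c 68 -> keep
  v3 WRITE f 58 -> skip
  v4 WRITE e 70 -> skip
  v5 WRITE c 14 -> drop (> snap)
  v6 WRITE e 75 -> skip
  v7 WRITE a 74 -> skip
  v8 WRITE d 49 -> skip
  v9 WRITE b 47 -> skip
  v10 WRITE a 24 -> skip
Collected: [(2, 68)]

Answer: v2 68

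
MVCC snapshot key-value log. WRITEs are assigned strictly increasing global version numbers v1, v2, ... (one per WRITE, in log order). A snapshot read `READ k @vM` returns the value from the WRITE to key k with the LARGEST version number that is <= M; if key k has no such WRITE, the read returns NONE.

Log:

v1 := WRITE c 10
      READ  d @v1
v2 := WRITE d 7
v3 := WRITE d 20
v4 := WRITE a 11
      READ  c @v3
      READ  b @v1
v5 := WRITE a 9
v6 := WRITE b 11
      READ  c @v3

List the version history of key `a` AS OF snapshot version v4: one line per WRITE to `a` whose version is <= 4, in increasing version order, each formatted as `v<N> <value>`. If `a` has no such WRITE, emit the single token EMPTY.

Answer: v4 11

Derivation:
Scan writes for key=a with version <= 4:
  v1 WRITE c 10 -> skip
  v2 WRITE d 7 -> skip
  v3 WRITE d 20 -> skip
  v4 WRITE a 11 -> keep
  v5 WRITE a 9 -> drop (> snap)
  v6 WRITE b 11 -> skip
Collected: [(4, 11)]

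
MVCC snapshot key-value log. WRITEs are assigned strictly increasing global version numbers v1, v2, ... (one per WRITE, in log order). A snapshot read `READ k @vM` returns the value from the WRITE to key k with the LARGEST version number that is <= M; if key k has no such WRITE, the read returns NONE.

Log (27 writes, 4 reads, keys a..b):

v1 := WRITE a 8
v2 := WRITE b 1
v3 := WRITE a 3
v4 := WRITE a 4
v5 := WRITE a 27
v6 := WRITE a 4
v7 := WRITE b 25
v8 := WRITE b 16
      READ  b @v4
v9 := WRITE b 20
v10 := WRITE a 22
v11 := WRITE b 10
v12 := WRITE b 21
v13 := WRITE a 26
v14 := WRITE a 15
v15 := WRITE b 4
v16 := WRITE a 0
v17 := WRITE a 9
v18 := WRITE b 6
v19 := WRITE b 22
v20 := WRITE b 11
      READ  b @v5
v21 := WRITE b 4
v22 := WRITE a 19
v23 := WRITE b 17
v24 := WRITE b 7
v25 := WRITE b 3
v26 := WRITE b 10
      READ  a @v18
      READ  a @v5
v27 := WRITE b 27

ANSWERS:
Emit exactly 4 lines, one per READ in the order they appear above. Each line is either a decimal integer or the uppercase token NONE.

Answer: 1
1
9
27

Derivation:
v1: WRITE a=8  (a history now [(1, 8)])
v2: WRITE b=1  (b history now [(2, 1)])
v3: WRITE a=3  (a history now [(1, 8), (3, 3)])
v4: WRITE a=4  (a history now [(1, 8), (3, 3), (4, 4)])
v5: WRITE a=27  (a history now [(1, 8), (3, 3), (4, 4), (5, 27)])
v6: WRITE a=4  (a history now [(1, 8), (3, 3), (4, 4), (5, 27), (6, 4)])
v7: WRITE b=25  (b history now [(2, 1), (7, 25)])
v8: WRITE b=16  (b history now [(2, 1), (7, 25), (8, 16)])
READ b @v4: history=[(2, 1), (7, 25), (8, 16)] -> pick v2 -> 1
v9: WRITE b=20  (b history now [(2, 1), (7, 25), (8, 16), (9, 20)])
v10: WRITE a=22  (a history now [(1, 8), (3, 3), (4, 4), (5, 27), (6, 4), (10, 22)])
v11: WRITE b=10  (b history now [(2, 1), (7, 25), (8, 16), (9, 20), (11, 10)])
v12: WRITE b=21  (b history now [(2, 1), (7, 25), (8, 16), (9, 20), (11, 10), (12, 21)])
v13: WRITE a=26  (a history now [(1, 8), (3, 3), (4, 4), (5, 27), (6, 4), (10, 22), (13, 26)])
v14: WRITE a=15  (a history now [(1, 8), (3, 3), (4, 4), (5, 27), (6, 4), (10, 22), (13, 26), (14, 15)])
v15: WRITE b=4  (b history now [(2, 1), (7, 25), (8, 16), (9, 20), (11, 10), (12, 21), (15, 4)])
v16: WRITE a=0  (a history now [(1, 8), (3, 3), (4, 4), (5, 27), (6, 4), (10, 22), (13, 26), (14, 15), (16, 0)])
v17: WRITE a=9  (a history now [(1, 8), (3, 3), (4, 4), (5, 27), (6, 4), (10, 22), (13, 26), (14, 15), (16, 0), (17, 9)])
v18: WRITE b=6  (b history now [(2, 1), (7, 25), (8, 16), (9, 20), (11, 10), (12, 21), (15, 4), (18, 6)])
v19: WRITE b=22  (b history now [(2, 1), (7, 25), (8, 16), (9, 20), (11, 10), (12, 21), (15, 4), (18, 6), (19, 22)])
v20: WRITE b=11  (b history now [(2, 1), (7, 25), (8, 16), (9, 20), (11, 10), (12, 21), (15, 4), (18, 6), (19, 22), (20, 11)])
READ b @v5: history=[(2, 1), (7, 25), (8, 16), (9, 20), (11, 10), (12, 21), (15, 4), (18, 6), (19, 22), (20, 11)] -> pick v2 -> 1
v21: WRITE b=4  (b history now [(2, 1), (7, 25), (8, 16), (9, 20), (11, 10), (12, 21), (15, 4), (18, 6), (19, 22), (20, 11), (21, 4)])
v22: WRITE a=19  (a history now [(1, 8), (3, 3), (4, 4), (5, 27), (6, 4), (10, 22), (13, 26), (14, 15), (16, 0), (17, 9), (22, 19)])
v23: WRITE b=17  (b history now [(2, 1), (7, 25), (8, 16), (9, 20), (11, 10), (12, 21), (15, 4), (18, 6), (19, 22), (20, 11), (21, 4), (23, 17)])
v24: WRITE b=7  (b history now [(2, 1), (7, 25), (8, 16), (9, 20), (11, 10), (12, 21), (15, 4), (18, 6), (19, 22), (20, 11), (21, 4), (23, 17), (24, 7)])
v25: WRITE b=3  (b history now [(2, 1), (7, 25), (8, 16), (9, 20), (11, 10), (12, 21), (15, 4), (18, 6), (19, 22), (20, 11), (21, 4), (23, 17), (24, 7), (25, 3)])
v26: WRITE b=10  (b history now [(2, 1), (7, 25), (8, 16), (9, 20), (11, 10), (12, 21), (15, 4), (18, 6), (19, 22), (20, 11), (21, 4), (23, 17), (24, 7), (25, 3), (26, 10)])
READ a @v18: history=[(1, 8), (3, 3), (4, 4), (5, 27), (6, 4), (10, 22), (13, 26), (14, 15), (16, 0), (17, 9), (22, 19)] -> pick v17 -> 9
READ a @v5: history=[(1, 8), (3, 3), (4, 4), (5, 27), (6, 4), (10, 22), (13, 26), (14, 15), (16, 0), (17, 9), (22, 19)] -> pick v5 -> 27
v27: WRITE b=27  (b history now [(2, 1), (7, 25), (8, 16), (9, 20), (11, 10), (12, 21), (15, 4), (18, 6), (19, 22), (20, 11), (21, 4), (23, 17), (24, 7), (25, 3), (26, 10), (27, 27)])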